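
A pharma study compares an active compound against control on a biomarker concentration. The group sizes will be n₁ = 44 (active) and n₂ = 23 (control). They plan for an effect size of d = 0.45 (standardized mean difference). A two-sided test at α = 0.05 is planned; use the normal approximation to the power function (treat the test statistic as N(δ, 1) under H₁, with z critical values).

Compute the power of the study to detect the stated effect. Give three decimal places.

Power ≈ 0.417

Noncentrality parameter: δ = d / √(1/n₁ + 1/n₂) = 0.45 / √(1/44 + 1/23) = 1.7489
Two-sided α = 0.05 → critical value z_{0.025} = 1.960.
Power = Φ(δ − 1.960) + Φ(−δ − 1.960) = Φ(-0.211) + Φ(-3.709) = 0.4164 + 0.0001 = 0.4165.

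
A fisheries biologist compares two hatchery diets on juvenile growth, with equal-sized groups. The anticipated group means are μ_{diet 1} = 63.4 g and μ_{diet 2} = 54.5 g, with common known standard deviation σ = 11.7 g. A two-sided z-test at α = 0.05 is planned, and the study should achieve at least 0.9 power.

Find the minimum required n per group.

Standardized effect: d = |μ_{diet 1} − μ_{diet 2}| / σ = |63.4 − 54.5| / 11.7 = 0.7607
Set Φ(δ − 1.960) = 0.9; then δ − 1.960 = Φ⁻¹(0.9) = 1.282, giving δ = 3.242.
(The Φ(−δ − z_{α/2}) term is vanishingly small for δ > 0 and is dropped in the standard sample-size formula.)
δ = d·√(n/2) ⇒ n = 2(δ/d)² = 2 × (3.242 / 0.7607)² = 36.32.
Round up to the next whole unit.

n = 37 per group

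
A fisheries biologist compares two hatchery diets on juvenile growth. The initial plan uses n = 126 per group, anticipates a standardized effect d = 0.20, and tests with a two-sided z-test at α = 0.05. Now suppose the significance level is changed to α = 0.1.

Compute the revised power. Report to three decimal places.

δ = d·√(n/2) = 0.20 × √(126/2) = 1.5875 (unchanged). New critical value: z_{0.05} = 1.645.
Revised power = Φ(δ − 1.645) + Φ(−δ − 1.645) = Φ(-0.057) + Φ(-3.232) = 0.4771 + 0.0006 = 0.4777.

Power ≈ 0.478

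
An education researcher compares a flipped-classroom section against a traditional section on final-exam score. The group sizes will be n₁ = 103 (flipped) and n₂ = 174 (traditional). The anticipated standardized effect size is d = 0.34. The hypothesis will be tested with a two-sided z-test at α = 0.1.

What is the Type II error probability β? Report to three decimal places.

Noncentrality parameter: δ = d / √(1/n₁ + 1/n₂) = 0.34 / √(1/103 + 1/174) = 2.7348
Two-sided α = 0.1 → critical value z_{0.05} = 1.645.
Power = Φ(δ − 1.645) + Φ(−δ − 1.645) = Φ(1.090) + Φ(-4.380) = 0.8621 + 0.0000 = 0.8621.
Type II error: β = 1 − power = 1 − 0.8621 = 0.1379.

β ≈ 0.138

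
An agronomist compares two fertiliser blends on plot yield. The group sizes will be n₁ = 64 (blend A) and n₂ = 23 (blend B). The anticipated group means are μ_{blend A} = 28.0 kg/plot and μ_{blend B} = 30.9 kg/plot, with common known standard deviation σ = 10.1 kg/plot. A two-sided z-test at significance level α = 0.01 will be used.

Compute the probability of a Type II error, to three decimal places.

β ≈ 0.918

Standardized effect: d = |μ_{blend A} − μ_{blend B}| / σ = |28.0 − 30.9| / 10.1 = 0.2871
Noncentrality parameter: δ = d / √(1/n₁ + 1/n₂) = 0.2871 / √(1/64 + 1/23) = 1.1811
Two-sided α = 0.01 → critical value z_{0.005} = 2.576.
Power = Φ(δ − 2.576) + Φ(−δ − 2.576) = Φ(-1.395) + Φ(-3.757) = 0.0815 + 0.0001 = 0.0816.
Type II error: β = 1 − power = 1 − 0.0816 = 0.9184.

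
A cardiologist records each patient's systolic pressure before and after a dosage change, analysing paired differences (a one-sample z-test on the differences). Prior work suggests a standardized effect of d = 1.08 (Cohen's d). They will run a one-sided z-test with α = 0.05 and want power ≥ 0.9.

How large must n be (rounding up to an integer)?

For power 0.9 need Φ(δ − z_{0.05}) = 0.9, so δ = z_{0.05} + z_{0.10} = 1.645 + 1.282 = 2.926.
δ = d·√n ⇒ n = (δ/d)² = (2.926 / 1.08)² = 7.34.
Rounding up, n = 8.

n = 8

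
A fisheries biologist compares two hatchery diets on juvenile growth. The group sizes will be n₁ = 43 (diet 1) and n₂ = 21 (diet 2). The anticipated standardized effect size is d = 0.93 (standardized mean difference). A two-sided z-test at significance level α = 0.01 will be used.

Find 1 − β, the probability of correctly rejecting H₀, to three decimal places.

Power ≈ 0.821

Noncentrality parameter: λ = d / √(1/n₁ + 1/n₂) = 0.93 / √(1/43 + 1/21) = 3.4933
Two-sided α = 0.01 → critical value z_{0.005} = 2.576.
Power = Φ(λ − 2.576) + Φ(−λ − 2.576) = Φ(0.917) + Φ(-6.069) = 0.8206 + 0.0000 = 0.8206.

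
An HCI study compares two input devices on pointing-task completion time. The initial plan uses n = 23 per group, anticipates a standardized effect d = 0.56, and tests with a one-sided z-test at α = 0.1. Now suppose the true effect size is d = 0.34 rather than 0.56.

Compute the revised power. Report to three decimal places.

With d = 0.34: δ = d·√(n/2) = 0.34 × √(23/2) = 1.1530. Critical value z_{0.1} = 1.282.
Revised power = Φ(δ − 1.282) = Φ(-0.129) = 0.4489.

Power ≈ 0.449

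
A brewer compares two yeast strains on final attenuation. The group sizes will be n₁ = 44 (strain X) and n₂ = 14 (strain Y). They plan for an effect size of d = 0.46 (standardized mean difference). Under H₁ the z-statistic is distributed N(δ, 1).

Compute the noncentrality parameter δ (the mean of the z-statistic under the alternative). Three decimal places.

δ = d / √(1/n₁ + 1/n₂) = 0.46 / √(1/44 + 1/14) = 1.4991

δ ≈ 1.499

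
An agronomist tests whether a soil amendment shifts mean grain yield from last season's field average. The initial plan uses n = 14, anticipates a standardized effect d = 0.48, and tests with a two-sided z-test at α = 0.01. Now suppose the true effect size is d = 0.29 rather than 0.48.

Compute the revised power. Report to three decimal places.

Power ≈ 0.068

With d = 0.29: δ = d·√n = 0.29 × √14 = 1.0851. Critical value z_{0.005} = 2.576.
Revised power = Φ(δ − 2.576) + Φ(−δ − 2.576) = Φ(-1.491) + Φ(-3.661) = 0.0680 + 0.0001 = 0.0681.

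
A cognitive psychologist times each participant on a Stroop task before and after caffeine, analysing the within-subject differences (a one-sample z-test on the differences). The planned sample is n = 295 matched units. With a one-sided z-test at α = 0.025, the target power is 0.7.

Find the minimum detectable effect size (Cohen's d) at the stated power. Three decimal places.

d ≈ 0.145

Need Φ(δ − 1.960) = 0.7, so δ = 1.960 + 0.524 = 2.484.
δ = d·√n ⇒ d = δ/√n = 2.484/√295 = 0.1446.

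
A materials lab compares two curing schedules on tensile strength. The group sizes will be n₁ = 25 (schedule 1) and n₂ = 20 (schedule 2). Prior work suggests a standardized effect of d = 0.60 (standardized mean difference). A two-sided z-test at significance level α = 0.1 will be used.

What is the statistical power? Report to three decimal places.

Power ≈ 0.639

Noncentrality parameter: δ = d / √(1/n₁ + 1/n₂) = 0.60 / √(1/25 + 1/20) = 2.0000
Two-sided α = 0.1 → critical value z_{0.05} = 1.645.
Power = Φ(δ − 1.645) + Φ(−δ − 1.645) = Φ(0.355) + Φ(-3.645) = 0.6388 + 0.0001 = 0.6389.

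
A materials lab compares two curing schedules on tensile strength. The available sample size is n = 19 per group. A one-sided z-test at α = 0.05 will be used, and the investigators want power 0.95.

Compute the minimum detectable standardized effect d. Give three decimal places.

d ≈ 1.067

Required noncentrality: δ = z_{0.05} + z_{0.05} = 1.645 + 1.645 = 3.290.
δ = d·√(n/2) ⇒ d = δ/√(n/2) = 3.290/√(19/2) = 1.0673.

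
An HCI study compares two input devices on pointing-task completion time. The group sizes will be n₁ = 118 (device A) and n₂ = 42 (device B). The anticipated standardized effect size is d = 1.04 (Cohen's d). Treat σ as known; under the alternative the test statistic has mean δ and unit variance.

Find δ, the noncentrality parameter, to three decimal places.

δ ≈ 5.788

The noncentrality parameter scales effect size by the design's sample-size factor: δ = d / √(1/n₁ + 1/n₂) = 1.04 / √(1/118 + 1/42) = 5.7881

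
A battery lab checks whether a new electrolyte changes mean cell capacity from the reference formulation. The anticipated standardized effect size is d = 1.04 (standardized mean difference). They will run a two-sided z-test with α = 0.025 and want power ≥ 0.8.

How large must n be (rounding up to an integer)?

n = 9

Set Φ(δ − 2.241) = 0.8; then δ − 2.241 = Φ⁻¹(0.8) = 0.842, giving δ = 3.083.
(Ignoring the negligible lower-tail rejection probability gives the usual closed-form inversion.)
δ = d·√n ⇒ n = (δ/d)² = (3.083 / 1.04)² = 8.79.
Rounding up, n = 9.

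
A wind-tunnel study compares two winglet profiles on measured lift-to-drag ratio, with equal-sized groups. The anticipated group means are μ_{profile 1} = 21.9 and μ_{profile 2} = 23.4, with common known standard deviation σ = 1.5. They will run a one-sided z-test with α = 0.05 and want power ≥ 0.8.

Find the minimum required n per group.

n = 13 per group

Standardized effect: d = |μ_{profile 1} − μ_{profile 2}| / σ = |21.9 − 23.4| / 1.5 = 1.0000
For power 0.8 need Φ(δ − z_{0.05}) = 0.8, so δ = z_{0.05} + z_{0.20} = 1.645 + 0.842 = 2.486.
δ = d·√(n/2) ⇒ n = 2(δ/d)² = 2 × (2.486 / 1.0000)² = 12.37.
Round up to the next whole unit.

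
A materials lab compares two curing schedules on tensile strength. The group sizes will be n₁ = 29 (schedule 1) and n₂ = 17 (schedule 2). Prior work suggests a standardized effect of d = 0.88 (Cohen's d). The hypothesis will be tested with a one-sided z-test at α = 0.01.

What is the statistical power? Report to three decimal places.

Power ≈ 0.710

Noncentrality parameter: λ = d / √(1/n₁ + 1/n₂) = 0.88 / √(1/29 + 1/17) = 2.8809
Critical value for a one-sided test at α = 0.01: z_α = 2.326.
Power = P(Z > 2.326 − λ) = Φ(0.555) = 0.7104.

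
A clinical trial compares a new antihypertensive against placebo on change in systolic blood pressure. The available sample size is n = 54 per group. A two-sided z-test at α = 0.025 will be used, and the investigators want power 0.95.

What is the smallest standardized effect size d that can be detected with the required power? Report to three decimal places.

Need Φ(δ − 2.241) = 0.95, so δ = 2.241 + 1.645 = 3.886.
(Lower-tail contribution to power is negligible for δ > 0.)
δ = d·√(n/2) ⇒ d = δ/√(n/2) = 3.886/√(54/2) = 0.7479.

d ≈ 0.748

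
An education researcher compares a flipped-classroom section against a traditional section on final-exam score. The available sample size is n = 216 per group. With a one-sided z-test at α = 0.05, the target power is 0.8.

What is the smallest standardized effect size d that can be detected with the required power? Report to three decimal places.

d ≈ 0.239

Required noncentrality: δ = z_{0.05} + z_{0.20} = 1.645 + 0.842 = 2.486.
δ = d·√(n/2) ⇒ d = δ/√(n/2) = 2.486/√(216/2) = 0.2393.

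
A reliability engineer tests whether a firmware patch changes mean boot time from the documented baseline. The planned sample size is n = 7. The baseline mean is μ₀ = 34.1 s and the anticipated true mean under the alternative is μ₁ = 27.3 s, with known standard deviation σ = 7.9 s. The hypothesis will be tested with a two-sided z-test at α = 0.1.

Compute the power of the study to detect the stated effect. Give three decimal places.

Power ≈ 0.737

Standardized effect: d = |μ₁ − μ₀| / σ = |27.3 − 34.1| / 7.9 = 0.8608
Noncentrality parameter: δ = d·√n = 0.8608 × √7 = 2.2774
Two-sided α = 0.1 → critical value z_{0.05} = 1.645.
Power = Φ(δ − 1.645) + Φ(−δ − 1.645) = Φ(0.633) + Φ(-3.922) = 0.7365 + 0.0000 = 0.7365.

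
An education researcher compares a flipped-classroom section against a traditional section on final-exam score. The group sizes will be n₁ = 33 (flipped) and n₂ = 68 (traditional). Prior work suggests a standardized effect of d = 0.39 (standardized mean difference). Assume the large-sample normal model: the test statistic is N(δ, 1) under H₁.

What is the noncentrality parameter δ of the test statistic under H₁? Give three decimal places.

δ ≈ 1.838

The noncentrality parameter scales effect size by the design's sample-size factor: δ = d / √(1/n₁ + 1/n₂) = 0.39 / √(1/33 + 1/68) = 1.8383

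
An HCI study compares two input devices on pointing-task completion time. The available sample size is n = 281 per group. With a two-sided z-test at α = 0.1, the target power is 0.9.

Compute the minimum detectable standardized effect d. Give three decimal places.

Need Φ(δ − 1.645) = 0.9, so δ = 1.645 + 1.282 = 2.926.
(Lower-tail contribution to power is negligible for δ > 0.)
δ = d·√(n/2) ⇒ d = δ/√(n/2) = 2.926/√(281/2) = 0.2469.

d ≈ 0.247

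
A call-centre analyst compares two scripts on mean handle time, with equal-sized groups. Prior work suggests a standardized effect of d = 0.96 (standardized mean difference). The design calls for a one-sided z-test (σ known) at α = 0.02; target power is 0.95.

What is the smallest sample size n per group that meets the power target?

n = 30 per group

Set Φ(δ − 2.054) = 0.95; then δ − 2.054 = Φ⁻¹(0.95) = 1.645, giving δ = 3.699.
δ = d·√(n/2) ⇒ n = 2(δ/d)² = 2 × (3.699 / 0.96)² = 29.69.
Rounding up, n = 30 per group.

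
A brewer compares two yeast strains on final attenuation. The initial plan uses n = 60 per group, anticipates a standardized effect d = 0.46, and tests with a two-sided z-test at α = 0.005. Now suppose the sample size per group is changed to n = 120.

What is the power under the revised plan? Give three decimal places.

Power ≈ 0.775

With n = 120 per group: δ = d·√(n/2) = 0.46 × √(120/2) = 3.5631. Critical value z_{0.0025} = 2.807.
Revised power = Φ(δ − 2.807) + Φ(−δ − 2.807) = Φ(0.756) + Φ(-6.370) = 0.7752 + 0.0000 = 0.7752.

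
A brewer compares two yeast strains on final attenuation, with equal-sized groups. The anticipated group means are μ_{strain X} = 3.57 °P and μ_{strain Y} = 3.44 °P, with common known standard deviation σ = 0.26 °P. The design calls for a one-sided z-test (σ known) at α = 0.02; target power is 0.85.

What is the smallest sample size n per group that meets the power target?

n = 77 per group

Standardized effect: d = |μ_{strain X} − μ_{strain Y}| / σ = |3.57 − 3.44| / 0.26 = 0.5000
For power 0.85 need Φ(δ − z_{0.02}) = 0.85, so δ = z_{0.02} + z_{0.15} = 2.054 + 1.036 = 3.090.
δ = d·√(n/2) ⇒ n = 2(δ/d)² = 2 × (3.090 / 0.5000)² = 76.39.
Round up to the next whole unit.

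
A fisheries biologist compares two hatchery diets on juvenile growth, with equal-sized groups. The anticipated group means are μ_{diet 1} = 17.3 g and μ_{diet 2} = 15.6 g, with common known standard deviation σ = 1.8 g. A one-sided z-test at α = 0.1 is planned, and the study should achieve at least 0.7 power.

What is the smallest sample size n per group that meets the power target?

n = 8 per group

Standardized effect: d = |μ_{diet 1} − μ_{diet 2}| / σ = |17.3 − 15.6| / 1.8 = 0.9444
For power 0.7 need Φ(δ − z_{0.1}) = 0.7, so δ = z_{0.1} + z_{0.30} = 1.282 + 0.524 = 1.806.
δ = d·√(n/2) ⇒ n = 2(δ/d)² = 2 × (1.806 / 0.9444)² = 7.31.
Rounding up, n = 8 per group.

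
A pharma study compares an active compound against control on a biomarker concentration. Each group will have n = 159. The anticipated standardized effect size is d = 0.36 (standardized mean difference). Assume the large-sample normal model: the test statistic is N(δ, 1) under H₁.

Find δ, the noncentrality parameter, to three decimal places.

δ = d·√(n/2) = 0.36 × √(159/2) = 3.2099

δ ≈ 3.210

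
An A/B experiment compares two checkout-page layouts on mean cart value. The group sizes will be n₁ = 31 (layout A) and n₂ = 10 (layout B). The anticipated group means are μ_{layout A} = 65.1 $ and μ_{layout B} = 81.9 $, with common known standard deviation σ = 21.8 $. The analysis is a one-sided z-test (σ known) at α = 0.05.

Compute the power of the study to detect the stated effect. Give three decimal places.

Power ≈ 0.682

Standardized effect: d = |μ_{layout A} − μ_{layout B}| / σ = |65.1 − 81.9| / 21.8 = 0.7706
Noncentrality parameter: λ = d / √(1/n₁ + 1/n₂) = 0.7706 / √(1/31 + 1/10) = 2.1191
One-sided α = 0.05 → critical value z_{0.05} = 1.645.
Power = P(Z > 1.645 − λ) = Φ(0.474) = 0.6823.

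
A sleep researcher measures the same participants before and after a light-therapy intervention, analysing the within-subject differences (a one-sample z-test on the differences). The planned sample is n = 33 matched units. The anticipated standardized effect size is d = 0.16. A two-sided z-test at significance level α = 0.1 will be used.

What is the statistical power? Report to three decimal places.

Power ≈ 0.239

Noncentrality parameter: δ = d·√n = 0.16 × √33 = 0.9191
Critical value for a two-sided test at α = 0.1: z_{α/2} = 1.645.
Power = Φ(δ − 1.645) + Φ(−δ − 1.645) = Φ(-0.726) + Φ(-2.564) = 0.2340 + 0.0052 = 0.2392.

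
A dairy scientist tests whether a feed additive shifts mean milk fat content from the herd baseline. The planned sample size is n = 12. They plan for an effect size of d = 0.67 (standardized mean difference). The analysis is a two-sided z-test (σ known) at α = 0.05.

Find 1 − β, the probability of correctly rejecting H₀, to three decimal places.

Power ≈ 0.641

Noncentrality parameter: δ = d·√n = 0.67 × √12 = 2.3209
Two-sided α = 0.05 → critical value z_{0.025} = 1.960.
Power = Φ(δ − 1.960) + Φ(−δ − 1.960) = Φ(0.361) + Φ(-4.281) = 0.6409 + 0.0000 = 0.6410.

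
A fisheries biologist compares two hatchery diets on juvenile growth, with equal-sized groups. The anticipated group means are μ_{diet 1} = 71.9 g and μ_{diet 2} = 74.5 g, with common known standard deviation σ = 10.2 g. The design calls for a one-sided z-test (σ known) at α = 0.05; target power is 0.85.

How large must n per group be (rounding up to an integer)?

Standardized effect: d = |μ_{diet 1} − μ_{diet 2}| / σ = |71.9 − 74.5| / 10.2 = 0.2549
For power 0.85 need Φ(δ − z_{0.05}) = 0.85, so δ = z_{0.05} + z_{0.15} = 1.645 + 1.036 = 2.681.
δ = d·√(n/2) ⇒ n = 2(δ/d)² = 2 × (2.681 / 0.2549)² = 221.29.
Rounding up, n = 222 per group.

n = 222 per group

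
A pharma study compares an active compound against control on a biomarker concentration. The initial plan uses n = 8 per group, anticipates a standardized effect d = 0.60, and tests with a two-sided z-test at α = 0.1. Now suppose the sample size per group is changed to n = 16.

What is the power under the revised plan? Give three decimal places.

Power ≈ 0.521

With n = 16 per group: δ = d·√(n/2) = 0.60 × √(16/2) = 1.6971. Critical value z_{0.05} = 1.645.
Revised power = Φ(δ − 1.645) + Φ(−δ − 1.645) = Φ(0.052) + Φ(-3.342) = 0.5208 + 0.0004 = 0.5212.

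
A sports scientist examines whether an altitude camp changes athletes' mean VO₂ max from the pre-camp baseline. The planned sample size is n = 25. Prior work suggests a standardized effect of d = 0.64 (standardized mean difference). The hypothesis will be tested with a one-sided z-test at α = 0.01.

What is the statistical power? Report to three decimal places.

Power ≈ 0.809

Noncentrality parameter: δ = d·√n = 0.64 × √25 = 3.2000
One-sided α = 0.01 → critical value z_{0.01} = 2.326.
Power = Φ(δ − 2.326) = Φ(0.874) = 0.8088.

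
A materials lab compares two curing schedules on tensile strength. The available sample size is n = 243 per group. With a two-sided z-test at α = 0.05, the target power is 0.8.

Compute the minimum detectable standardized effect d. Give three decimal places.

Need Φ(δ − 1.960) = 0.8, so δ = 1.960 + 0.842 = 2.802.
(Lower-tail contribution to power is negligible for δ > 0.)
δ = d·√(n/2) ⇒ d = δ/√(n/2) = 2.802/√(243/2) = 0.2542.

d ≈ 0.254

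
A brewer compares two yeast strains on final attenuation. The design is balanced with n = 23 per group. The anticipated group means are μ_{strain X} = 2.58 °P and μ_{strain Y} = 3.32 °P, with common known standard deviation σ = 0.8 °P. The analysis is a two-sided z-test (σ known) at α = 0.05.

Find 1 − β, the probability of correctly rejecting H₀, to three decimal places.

Power ≈ 0.880

Standardized effect: d = |μ_{strain X} − μ_{strain Y}| / σ = |2.58 − 3.32| / 0.8 = 0.9250
Noncentrality parameter: δ = d·√(n/2) = 0.9250 × √(23/2) = 3.1368
Two-sided α = 0.05 → critical value z_{0.025} = 1.960.
Power = Φ(δ − 1.960) + Φ(−δ − 1.960) = Φ(1.177) + Φ(-5.097) = 0.8804 + 0.0000 = 0.8804.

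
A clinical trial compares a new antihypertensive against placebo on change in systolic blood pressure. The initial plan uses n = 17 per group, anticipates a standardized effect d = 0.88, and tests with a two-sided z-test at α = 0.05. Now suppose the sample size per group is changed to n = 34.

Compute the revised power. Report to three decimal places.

Power ≈ 0.952

With n = 34 per group: δ = d·√(n/2) = 0.88 × √(34/2) = 3.6283. Critical value z_{0.025} = 1.960.
Revised power = Φ(δ − 1.960) + Φ(−δ − 1.960) = Φ(1.668) + Φ(-5.588) = 0.9524 + 0.0000 = 0.9524.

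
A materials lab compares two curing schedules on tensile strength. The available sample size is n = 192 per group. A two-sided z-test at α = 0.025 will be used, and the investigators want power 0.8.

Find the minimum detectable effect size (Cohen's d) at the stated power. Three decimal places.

Need Φ(δ − 2.241) = 0.8, so δ = 2.241 + 0.842 = 3.083.
(Lower-tail contribution to power is negligible for δ > 0.)
δ = d·√(n/2) ⇒ d = δ/√(n/2) = 3.083/√(192/2) = 0.3147.

d ≈ 0.315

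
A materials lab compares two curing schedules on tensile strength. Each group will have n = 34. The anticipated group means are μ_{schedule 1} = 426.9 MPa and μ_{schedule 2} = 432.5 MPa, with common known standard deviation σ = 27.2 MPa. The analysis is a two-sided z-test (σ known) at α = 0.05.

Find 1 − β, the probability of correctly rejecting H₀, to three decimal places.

Standardized effect: d = |μ_{schedule 1} − μ_{schedule 2}| / σ = |426.9 − 432.5| / 27.2 = 0.2059
Noncentrality parameter: δ = d·√(n/2) = 0.2059 × √(34/2) = 0.8489
Two-sided α = 0.05 → critical value z_{0.025} = 1.960.
Power = Φ(δ − 1.960) + Φ(−δ − 1.960) = Φ(-1.111) + Φ(-2.809) = 0.1333 + 0.0025 = 0.1358.

Power ≈ 0.136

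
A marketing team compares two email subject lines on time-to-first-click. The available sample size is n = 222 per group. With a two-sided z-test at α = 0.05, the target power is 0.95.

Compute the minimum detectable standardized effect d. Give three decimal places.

d ≈ 0.342

Need Φ(δ − 1.960) = 0.95, so δ = 1.960 + 1.645 = 3.605.
(Lower-tail contribution to power is negligible for δ > 0.)
δ = d·√(n/2) ⇒ d = δ/√(n/2) = 3.605/√(222/2) = 0.3422.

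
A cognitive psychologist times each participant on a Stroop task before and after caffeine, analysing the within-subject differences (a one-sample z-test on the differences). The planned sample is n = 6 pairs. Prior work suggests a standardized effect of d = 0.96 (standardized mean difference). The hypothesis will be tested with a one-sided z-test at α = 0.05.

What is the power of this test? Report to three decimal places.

Noncentrality parameter: λ = d·√n = 0.96 × √6 = 2.3515
Critical value for a one-sided test at α = 0.05: z_α = 1.645.
Power = P(Z > 1.645 − λ) = Φ(0.707) = 0.7601.

Power ≈ 0.760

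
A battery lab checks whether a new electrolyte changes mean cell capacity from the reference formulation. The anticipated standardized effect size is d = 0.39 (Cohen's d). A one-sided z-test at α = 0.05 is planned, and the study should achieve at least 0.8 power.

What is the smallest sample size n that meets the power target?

Set Φ(δ − 1.645) = 0.8; then δ − 1.645 = Φ⁻¹(0.8) = 0.842, giving δ = 2.486.
δ = d·√n ⇒ n = (δ/d)² = (2.486 / 0.39)² = 40.65.
Round up to the next whole unit.

n = 41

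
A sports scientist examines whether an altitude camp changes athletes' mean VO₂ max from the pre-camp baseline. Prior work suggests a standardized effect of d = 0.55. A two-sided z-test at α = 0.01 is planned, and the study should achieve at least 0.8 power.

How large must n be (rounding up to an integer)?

n = 39

For power 0.8 need Φ(δ − z_{0.005}) = 0.8, so δ = z_{0.005} + z_{0.20} = 2.576 + 0.842 = 3.417.
(The Φ(−δ − z_{α/2}) term is vanishingly small for δ > 0 and is dropped in the standard sample-size formula.)
δ = d·√n ⇒ n = (δ/d)² = (3.417 / 0.55)² = 38.61.
Rounding up, n = 39.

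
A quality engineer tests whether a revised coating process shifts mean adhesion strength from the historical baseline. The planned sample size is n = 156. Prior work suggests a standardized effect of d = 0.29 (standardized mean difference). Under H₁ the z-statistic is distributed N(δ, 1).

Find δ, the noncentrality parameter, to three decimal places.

δ ≈ 3.622

δ = d·√n = 0.29 × √156 = 3.6221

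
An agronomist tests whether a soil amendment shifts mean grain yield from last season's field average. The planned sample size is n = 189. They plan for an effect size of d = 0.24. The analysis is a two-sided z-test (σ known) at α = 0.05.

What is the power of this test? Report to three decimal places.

Noncentrality parameter: δ = d·√n = 0.24 × √189 = 3.2995
Critical value for a two-sided test at α = 0.05: z_{α/2} = 1.960.
Power = Φ(δ − 1.960) + Φ(−δ − 1.960) = Φ(1.339) + Φ(-5.259) = 0.9098 + 0.0000 = 0.9098.

Power ≈ 0.910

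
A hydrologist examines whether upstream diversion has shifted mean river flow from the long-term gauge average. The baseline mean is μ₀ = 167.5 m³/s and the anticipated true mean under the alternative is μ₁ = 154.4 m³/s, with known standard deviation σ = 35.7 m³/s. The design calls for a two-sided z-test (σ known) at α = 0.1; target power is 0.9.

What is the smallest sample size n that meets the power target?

n = 64

Standardized effect: d = |μ₁ − μ₀| / σ = |154.4 − 167.5| / 35.7 = 0.3669
Set Φ(δ − 1.645) = 0.9; then δ − 1.645 = Φ⁻¹(0.9) = 1.282, giving δ = 2.926.
(For δ > 0 the lower-tail rejection region contributes negligibly to power, so the one-term inversion is standard.)
δ = d·√n ⇒ n = (δ/d)² = (2.926 / 0.3669)² = 63.60.
Rounding up, n = 64.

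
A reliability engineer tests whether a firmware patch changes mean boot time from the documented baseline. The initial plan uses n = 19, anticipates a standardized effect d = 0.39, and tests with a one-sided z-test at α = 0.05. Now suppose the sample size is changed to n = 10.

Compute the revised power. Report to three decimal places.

Power ≈ 0.340

With n = 10: δ = d·√n = 0.39 × √10 = 1.2333. Critical value z_{0.05} = 1.645.
Revised power = P(Z > 1.645 − δ) = Φ(-0.412) = 0.3403.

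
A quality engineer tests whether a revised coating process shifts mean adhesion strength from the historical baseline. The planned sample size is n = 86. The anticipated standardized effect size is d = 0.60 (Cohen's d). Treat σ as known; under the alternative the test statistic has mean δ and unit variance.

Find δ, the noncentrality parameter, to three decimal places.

δ = d·√n = 0.60 × √86 = 5.5642

δ ≈ 5.564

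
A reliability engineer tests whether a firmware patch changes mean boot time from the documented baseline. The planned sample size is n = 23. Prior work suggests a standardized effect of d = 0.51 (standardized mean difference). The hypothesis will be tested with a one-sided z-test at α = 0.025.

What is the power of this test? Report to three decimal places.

Power ≈ 0.686

Noncentrality parameter: δ = d·√n = 0.51 × √23 = 2.4459
One-sided α = 0.025 → critical value z_{0.025} = 1.960.
Power = P(Z > 1.960 − δ) = Φ(0.486) = 0.6865.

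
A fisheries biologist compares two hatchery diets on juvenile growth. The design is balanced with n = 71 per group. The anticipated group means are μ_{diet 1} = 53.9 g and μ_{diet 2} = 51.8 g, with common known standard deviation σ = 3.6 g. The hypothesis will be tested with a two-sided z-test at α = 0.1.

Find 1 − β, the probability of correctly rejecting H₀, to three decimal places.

Standardized effect: d = |μ_{diet 1} − μ_{diet 2}| / σ = |53.9 − 51.8| / 3.6 = 0.5833
Noncentrality parameter: δ = d·√(n/2) = 0.5833 × √(71/2) = 3.4756
Critical value for a two-sided test at α = 0.1: z_{α/2} = 1.645.
Power = Φ(δ − 1.645) + Φ(−δ − 1.645) = Φ(1.831) + Φ(-5.120) = 0.9664 + 0.0000 = 0.9664.

Power ≈ 0.966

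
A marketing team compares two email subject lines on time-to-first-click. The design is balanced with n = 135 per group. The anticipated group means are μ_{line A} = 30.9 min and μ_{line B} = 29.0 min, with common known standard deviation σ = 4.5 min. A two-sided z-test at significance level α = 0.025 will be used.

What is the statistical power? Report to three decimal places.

Power ≈ 0.890

Standardized effect: d = |μ_{line A} − μ_{line B}| / σ = |30.9 − 29.0| / 4.5 = 0.4222
Noncentrality parameter: λ = d·√(n/2) = 0.4222 × √(135/2) = 3.4689
Two-sided α = 0.025 → critical value z_{0.0125} = 2.241.
Power = Φ(λ − 2.241) + Φ(−λ − 2.241) = Φ(1.228) + Φ(-5.710) = 0.8902 + 0.0000 = 0.8902.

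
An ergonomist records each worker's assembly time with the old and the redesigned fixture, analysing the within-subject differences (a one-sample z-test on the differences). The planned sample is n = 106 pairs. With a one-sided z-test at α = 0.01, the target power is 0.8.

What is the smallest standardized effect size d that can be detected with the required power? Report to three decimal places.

Need Φ(δ − 2.326) = 0.8, so δ = 2.326 + 0.842 = 3.168.
δ = d·√n ⇒ d = δ/√n = 3.168/√106 = 0.3077.

d ≈ 0.308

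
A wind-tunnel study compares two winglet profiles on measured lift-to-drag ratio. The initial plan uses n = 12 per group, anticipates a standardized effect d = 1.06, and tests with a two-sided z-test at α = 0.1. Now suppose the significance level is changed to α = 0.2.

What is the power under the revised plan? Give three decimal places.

Power ≈ 0.906

δ = d·√(n/2) = 1.06 × √(12/2) = 2.5965 (unchanged). New critical value: z_{0.1} = 1.282.
Revised power = Φ(δ − 1.282) + Φ(−δ − 1.282) = Φ(1.315) + Φ(-3.878) = 0.9057 + 0.0001 = 0.9058.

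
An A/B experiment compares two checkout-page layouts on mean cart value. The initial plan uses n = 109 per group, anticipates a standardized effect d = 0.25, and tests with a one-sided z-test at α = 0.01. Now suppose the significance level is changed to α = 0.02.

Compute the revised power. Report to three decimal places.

δ = d·√(n/2) = 0.25 × √(109/2) = 1.8456 (unchanged). New critical value: z_{0.02} = 2.054.
Revised power = P(Z > 2.054 − δ) = Φ(-0.208) = 0.4176.

Power ≈ 0.418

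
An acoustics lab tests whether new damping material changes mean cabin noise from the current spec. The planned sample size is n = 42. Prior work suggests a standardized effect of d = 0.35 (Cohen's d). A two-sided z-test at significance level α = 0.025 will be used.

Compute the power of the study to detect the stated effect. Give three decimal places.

Noncentrality parameter: δ = d·√n = 0.35 × √42 = 2.2683
Two-sided α = 0.025 → critical value z_{0.0125} = 2.241.
Power = Φ(δ − 2.241) + Φ(−δ − 2.241) = Φ(0.027) + Φ(-4.510) = 0.5107 + 0.0000 = 0.5107.

Power ≈ 0.511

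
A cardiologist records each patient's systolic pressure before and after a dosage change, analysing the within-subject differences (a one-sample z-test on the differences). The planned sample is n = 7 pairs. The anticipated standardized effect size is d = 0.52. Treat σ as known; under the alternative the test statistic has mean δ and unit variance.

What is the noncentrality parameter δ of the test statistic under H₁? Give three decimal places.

δ ≈ 1.376

δ = d·√n = 0.52 × √7 = 1.3758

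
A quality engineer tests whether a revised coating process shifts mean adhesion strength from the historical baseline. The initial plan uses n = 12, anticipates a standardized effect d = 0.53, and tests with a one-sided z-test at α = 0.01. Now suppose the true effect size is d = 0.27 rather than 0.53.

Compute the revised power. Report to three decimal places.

Power ≈ 0.082

With d = 0.27: δ = d·√n = 0.27 × √12 = 0.9353. Critical value z_{0.01} = 2.326.
Revised power = P(Z > 2.326 − δ) = Φ(-1.391) = 0.0821.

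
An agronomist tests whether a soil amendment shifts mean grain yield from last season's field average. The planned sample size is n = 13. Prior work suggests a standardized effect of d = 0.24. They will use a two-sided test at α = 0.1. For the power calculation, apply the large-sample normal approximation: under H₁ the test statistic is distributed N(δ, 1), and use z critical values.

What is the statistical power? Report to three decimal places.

Power ≈ 0.224

Noncentrality parameter: δ = d·√n = 0.24 × √13 = 0.8653
Two-sided α = 0.1 → critical value z_{0.05} = 1.645.
Power = Φ(δ − 1.645) + Φ(−δ − 1.645) = Φ(-0.780) + Φ(-2.510) = 0.2178 + 0.0060 = 0.2239.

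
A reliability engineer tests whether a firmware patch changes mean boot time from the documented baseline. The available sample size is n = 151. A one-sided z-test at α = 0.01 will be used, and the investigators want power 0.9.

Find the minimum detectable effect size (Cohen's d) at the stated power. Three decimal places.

Required noncentrality: δ = z_{0.01} + z_{0.10} = 2.326 + 1.282 = 3.608.
δ = d·√n ⇒ d = δ/√n = 3.608/√151 = 0.2936.

d ≈ 0.294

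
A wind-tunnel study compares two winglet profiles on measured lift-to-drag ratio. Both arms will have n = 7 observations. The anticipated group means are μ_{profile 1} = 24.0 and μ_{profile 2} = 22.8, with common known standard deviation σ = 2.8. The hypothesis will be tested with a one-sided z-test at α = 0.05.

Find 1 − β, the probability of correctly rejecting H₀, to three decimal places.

Standardized effect: d = |μ_{profile 1} − μ_{profile 2}| / σ = |24.0 − 22.8| / 2.8 = 0.4286
Noncentrality parameter: δ = d·√(n/2) = 0.4286 × √(7/2) = 0.8018
Critical value for a one-sided test at α = 0.05: z_α = 1.645.
Power = P(Z > 1.645 − δ) = Φ(-0.843) = 0.1996.

Power ≈ 0.200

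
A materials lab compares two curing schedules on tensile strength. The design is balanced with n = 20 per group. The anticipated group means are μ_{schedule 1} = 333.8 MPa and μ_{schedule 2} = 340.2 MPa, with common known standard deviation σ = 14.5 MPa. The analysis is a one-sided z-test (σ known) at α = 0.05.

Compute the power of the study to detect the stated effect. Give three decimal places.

Power ≈ 0.402

Standardized effect: d = |μ_{schedule 1} − μ_{schedule 2}| / σ = |333.8 − 340.2| / 14.5 = 0.4414
Noncentrality parameter: λ = d·√(n/2) = 0.4414 × √(20/2) = 1.3958
Critical value for a one-sided test at α = 0.05: z_α = 1.645.
Power = Φ(λ − 1.645) = Φ(-0.249) = 0.4016.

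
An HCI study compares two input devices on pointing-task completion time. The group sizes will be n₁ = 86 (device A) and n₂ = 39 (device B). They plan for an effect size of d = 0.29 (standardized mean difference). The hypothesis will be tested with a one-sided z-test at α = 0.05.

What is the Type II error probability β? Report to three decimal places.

Noncentrality parameter: δ = d / √(1/n₁ + 1/n₂) = 0.29 / √(1/86 + 1/39) = 1.5022
Critical value for a one-sided test at α = 0.05: z_α = 1.645.
Power = P(Z > 1.645 − δ) = Φ(-0.143) = 0.4433.
Type II error: β = 1 − power = 1 − 0.4433 = 0.5567.

β ≈ 0.557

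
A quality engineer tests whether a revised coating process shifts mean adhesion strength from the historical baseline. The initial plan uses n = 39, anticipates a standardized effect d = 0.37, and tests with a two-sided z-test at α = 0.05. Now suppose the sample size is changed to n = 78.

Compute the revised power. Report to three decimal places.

With n = 78: δ = d·√n = 0.37 × √78 = 3.2678. Critical value z_{0.025} = 1.960.
Revised power = Φ(δ − 1.960) + Φ(−δ − 1.960) = Φ(1.308) + Φ(-5.228) = 0.9045 + 0.0000 = 0.9045.

Power ≈ 0.905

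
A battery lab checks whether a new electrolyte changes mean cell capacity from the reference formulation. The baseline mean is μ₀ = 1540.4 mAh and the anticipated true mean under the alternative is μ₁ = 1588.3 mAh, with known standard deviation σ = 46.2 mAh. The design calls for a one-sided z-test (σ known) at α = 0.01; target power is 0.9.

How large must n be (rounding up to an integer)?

Standardized effect: d = |μ₁ − μ₀| / σ = |1588.3 − 1540.4| / 46.2 = 1.0368
Set Φ(δ − 2.326) = 0.9; then δ − 2.326 = Φ⁻¹(0.9) = 1.282, giving δ = 3.608.
δ = d·√n ⇒ n = (δ/d)² = (3.608 / 1.0368)² = 12.11.
Round up to the next whole unit.

n = 13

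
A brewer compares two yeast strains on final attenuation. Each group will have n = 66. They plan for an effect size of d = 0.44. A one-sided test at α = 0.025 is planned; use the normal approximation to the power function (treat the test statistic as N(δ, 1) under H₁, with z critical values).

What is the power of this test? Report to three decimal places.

Power ≈ 0.715

Noncentrality parameter: δ = d·√(n/2) = 0.44 × √(66/2) = 2.5276
Critical value for a one-sided test at α = 0.025: z_α = 1.960.
Power = Φ(δ − 1.960) = Φ(0.568) = 0.7149.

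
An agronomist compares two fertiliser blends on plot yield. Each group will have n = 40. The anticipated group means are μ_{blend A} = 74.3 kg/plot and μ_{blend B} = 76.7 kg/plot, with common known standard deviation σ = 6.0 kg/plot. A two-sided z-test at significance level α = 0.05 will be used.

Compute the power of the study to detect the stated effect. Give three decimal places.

Power ≈ 0.432

Standardized effect: d = |μ_{blend A} − μ_{blend B}| / σ = |74.3 − 76.7| / 6.0 = 0.4000
Noncentrality parameter: δ = d·√(n/2) = 0.4000 × √(40/2) = 1.7889
Critical value for a two-sided test at α = 0.05: z_{α/2} = 1.960.
Power = Φ(δ − 1.960) + Φ(−δ − 1.960) = Φ(-0.171) + Φ(-3.749) = 0.4321 + 0.0001 = 0.4322.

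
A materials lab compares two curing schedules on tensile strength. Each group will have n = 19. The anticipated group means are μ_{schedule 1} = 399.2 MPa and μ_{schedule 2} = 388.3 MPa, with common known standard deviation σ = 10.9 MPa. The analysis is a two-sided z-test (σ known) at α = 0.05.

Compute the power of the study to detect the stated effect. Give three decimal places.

Power ≈ 0.869

Standardized effect: d = |μ_{schedule 1} − μ_{schedule 2}| / σ = |399.2 − 388.3| / 10.9 = 1.0000
Noncentrality parameter: δ = d·√(n/2) = 1.0000 × √(19/2) = 3.0822
Critical value for a two-sided test at α = 0.05: z_{α/2} = 1.960.
Power = Φ(δ − 1.960) + Φ(−δ − 1.960) = Φ(1.122) + Φ(-5.042) = 0.8691 + 0.0000 = 0.8691.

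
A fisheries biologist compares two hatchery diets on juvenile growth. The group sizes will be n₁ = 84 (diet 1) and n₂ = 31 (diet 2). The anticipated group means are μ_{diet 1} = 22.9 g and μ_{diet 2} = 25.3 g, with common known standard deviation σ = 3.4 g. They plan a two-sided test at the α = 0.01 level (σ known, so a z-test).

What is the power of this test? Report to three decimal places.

Power ≈ 0.783

Standardized effect: d = |μ_{diet 1} − μ_{diet 2}| / σ = |22.9 − 25.3| / 3.4 = 0.7059
Noncentrality parameter: δ = d / √(1/n₁ + 1/n₂) = 0.7059 / √(1/84 + 1/31) = 3.3590
Two-sided α = 0.01 → critical value z_{0.005} = 2.576.
Power = Φ(δ − 2.576) + Φ(−δ − 2.576) = Φ(0.783) + Φ(-5.935) = 0.7832 + 0.0000 = 0.7832.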